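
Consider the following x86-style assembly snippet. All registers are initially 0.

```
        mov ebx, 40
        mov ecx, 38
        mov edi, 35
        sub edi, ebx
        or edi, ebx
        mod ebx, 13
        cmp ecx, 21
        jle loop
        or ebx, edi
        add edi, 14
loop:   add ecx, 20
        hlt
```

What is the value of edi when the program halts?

after mov ebx, 40: ebx=40
after mov ecx, 38: ecx=38
after mov edi, 35: edi=35
after sub edi, ebx: edi=35-40=-5
after or edi, ebx: edi=(-5)|40=-5
after mod ebx, 13: ebx=40%13=1
cmp ecx, 21  (cmp 38,21)
jle loop: not taken
after or ebx, edi: ebx=1|(-5)=-5
after add edi, 14: edi=(-5)+14=9
after add ecx, 20: ecx=38+20=58
halt.

9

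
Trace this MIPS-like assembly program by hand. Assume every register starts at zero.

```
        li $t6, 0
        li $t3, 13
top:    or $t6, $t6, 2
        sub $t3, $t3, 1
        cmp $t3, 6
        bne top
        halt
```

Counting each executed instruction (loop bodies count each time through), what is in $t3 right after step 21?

$t6=0
$t3=13
$t6=0|2=2
$t3=13-1=12
cmp $t3, 6  (cmp 12,6)
bne top: taken
$t6=2|2=2
$t3=12-1=11
cmp $t3, 6  (cmp 11,6)
bne top: taken
$t6=2|2=2
$t3=11-1=10
cmp $t3, 6  (cmp 10,6)
bne top: taken
$t6=2|2=2
$t3=10-1=9
cmp $t3, 6  (cmp 9,6)
bne top: taken
$t6=2|2=2
$t3=9-1=8
cmp $t3, 6  (cmp 8,6)
After step 21: $t3 = 8.

8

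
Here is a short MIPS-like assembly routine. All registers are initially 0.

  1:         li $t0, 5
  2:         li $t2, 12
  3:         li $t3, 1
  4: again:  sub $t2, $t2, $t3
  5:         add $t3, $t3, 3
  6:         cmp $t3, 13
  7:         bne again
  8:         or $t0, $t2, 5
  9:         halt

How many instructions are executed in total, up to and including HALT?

21

after li $t0, 5: $t0=5
after li $t2, 12: $t2=12
after li $t3, 1: $t3=1
after sub $t2, $t2, $t3: $t2=12-1=11
after add $t3, $t3, 3: $t3=1+3=4
cmp $t3, 13  (cmp 4,13)
bne again: taken
after sub $t2, $t2, $t3: $t2=11-4=7
after add $t3, $t3, 3: $t3=4+3=7
cmp $t3, 13  (cmp 7,13)
bne again: taken
after sub $t2, $t2, $t3: $t2=7-7=0
after add $t3, $t3, 3: $t3=7+3=10
cmp $t3, 13  (cmp 10,13)
bne again: taken
after sub $t2, $t2, $t3: $t2=0-10=-10
after add $t3, $t3, 3: $t3=10+3=13
cmp $t3, 13  (cmp 13,13)
bne again: not taken
after or $t0, $t2, 5: $t0=(-10)|5=-9
halt.
Total executed instructions: 21.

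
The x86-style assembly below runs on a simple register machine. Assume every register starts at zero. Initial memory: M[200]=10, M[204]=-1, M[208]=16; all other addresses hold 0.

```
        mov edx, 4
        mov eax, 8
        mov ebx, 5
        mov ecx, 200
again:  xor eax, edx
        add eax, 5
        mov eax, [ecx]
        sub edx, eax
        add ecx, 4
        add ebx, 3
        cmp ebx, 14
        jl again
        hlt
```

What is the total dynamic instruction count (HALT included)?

mov edx, 4 → edx=4
mov eax, 8 → eax=8
mov ebx, 5 → ebx=5
mov ecx, 200 → ecx=200
xor eax, edx → eax=8^4=12
add eax, 5 → eax=12+5=17
mov eax, [ecx] → eax=M[200]=10
sub edx, eax → edx=4-10=-6
add ecx, 4 → ecx=200+4=204
add ebx, 3 → ebx=5+3=8
cmp ebx, 14  (cmp 8,14)
jl again: taken
xor eax, edx → eax=10^(-6)=-16
add eax, 5 → eax=(-16)+5=-11
mov eax, [ecx] → eax=M[204]=-1
sub edx, eax → edx=(-6)-(-1)=-5
add ecx, 4 → ecx=204+4=208
add ebx, 3 → ebx=8+3=11
cmp ebx, 14  (cmp 11,14)
jl again: taken
xor eax, edx → eax=(-1)^(-5)=4
add eax, 5 → eax=4+5=9
mov eax, [ecx] → eax=M[208]=16
sub edx, eax → edx=(-5)-16=-21
add ecx, 4 → ecx=208+4=212
add ebx, 3 → ebx=11+3=14
cmp ebx, 14  (cmp 14,14)
jl again: not taken
halt.
Total executed instructions: 29.

29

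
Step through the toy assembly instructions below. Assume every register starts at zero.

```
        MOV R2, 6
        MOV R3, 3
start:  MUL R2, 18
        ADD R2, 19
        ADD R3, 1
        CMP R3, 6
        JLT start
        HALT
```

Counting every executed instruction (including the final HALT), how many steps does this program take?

after MOV R2, 6: R2=6
after MOV R3, 3: R3=3
after MUL R2, 18: R2=6*18=108
after ADD R2, 19: R2=108+19=127
after ADD R3, 1: R3=3+1=4
CMP R3, 6  (cmp 4,6)
JLT start: taken
after MUL R2, 18: R2=127*18=2286
after ADD R2, 19: R2=2286+19=2305
after ADD R3, 1: R3=4+1=5
CMP R3, 6  (cmp 5,6)
JLT start: taken
after MUL R2, 18: R2=2305*18=41490
after ADD R2, 19: R2=41490+19=41509
after ADD R3, 1: R3=5+1=6
CMP R3, 6  (cmp 6,6)
JLT start: not taken
halt.
Total executed instructions: 18.

18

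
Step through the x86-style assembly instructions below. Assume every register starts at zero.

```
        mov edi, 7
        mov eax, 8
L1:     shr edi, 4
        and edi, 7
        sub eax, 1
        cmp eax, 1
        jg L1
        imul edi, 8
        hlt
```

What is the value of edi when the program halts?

0

edi=7
eax=8
edi=7>>4=0
edi=0&7=0
eax=8-1=7
cmp eax, 1  (cmp 7,1)
jg L1: taken
edi=0>>4=0
edi=0&7=0
eax=7-1=6
cmp eax, 1  (cmp 6,1)
jg L1: taken
edi=0>>4=0
edi=0&7=0
eax=6-1=5
cmp eax, 1  (cmp 5,1)
jg L1: taken
edi=0>>4=0
edi=0&7=0
eax=5-1=4
cmp eax, 1  (cmp 4,1)
jg L1: taken
edi=0>>4=0
edi=0&7=0
eax=4-1=3
cmp eax, 1  (cmp 3,1)
jg L1: taken
edi=0>>4=0
edi=0&7=0
eax=3-1=2
cmp eax, 1  (cmp 2,1)
jg L1: taken
edi=0>>4=0
edi=0&7=0
eax=2-1=1
cmp eax, 1  (cmp 1,1)
jg L1: not taken
edi=0*8=0
halt.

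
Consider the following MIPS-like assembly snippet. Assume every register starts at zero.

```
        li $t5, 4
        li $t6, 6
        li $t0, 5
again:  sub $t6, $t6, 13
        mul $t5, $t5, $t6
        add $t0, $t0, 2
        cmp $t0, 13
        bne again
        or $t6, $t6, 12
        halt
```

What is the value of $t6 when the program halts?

-34

$t5=4
$t6=6
$t0=5
$t6=6-13=-7
$t5=4*(-7)=-28
$t0=5+2=7
cmp $t0, 13  (cmp 7,13)
bne again: taken
$t6=(-7)-13=-20
$t5=(-28)*(-20)=560
$t0=7+2=9
cmp $t0, 13  (cmp 9,13)
bne again: taken
$t6=(-20)-13=-33
$t5=560*(-33)=-18480
$t0=9+2=11
cmp $t0, 13  (cmp 11,13)
bne again: taken
$t6=(-33)-13=-46
$t5=(-18480)*(-46)=850080
$t0=11+2=13
cmp $t0, 13  (cmp 13,13)
bne again: not taken
$t6=(-46)|12=-34
halt.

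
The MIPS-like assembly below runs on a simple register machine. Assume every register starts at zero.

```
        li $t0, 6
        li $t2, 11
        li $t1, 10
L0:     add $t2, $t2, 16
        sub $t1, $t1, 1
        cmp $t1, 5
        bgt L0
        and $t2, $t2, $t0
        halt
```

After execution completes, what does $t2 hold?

2

$t0=6
$t2=11
$t1=10
$t2=11+16=27
$t1=10-1=9
cmp $t1, 5  (cmp 9,5)
bgt L0: taken
$t2=27+16=43
$t1=9-1=8
cmp $t1, 5  (cmp 8,5)
bgt L0: taken
$t2=43+16=59
$t1=8-1=7
cmp $t1, 5  (cmp 7,5)
bgt L0: taken
$t2=59+16=75
$t1=7-1=6
cmp $t1, 5  (cmp 6,5)
bgt L0: taken
$t2=75+16=91
$t1=6-1=5
cmp $t1, 5  (cmp 5,5)
bgt L0: not taken
$t2=91&6=2
halt.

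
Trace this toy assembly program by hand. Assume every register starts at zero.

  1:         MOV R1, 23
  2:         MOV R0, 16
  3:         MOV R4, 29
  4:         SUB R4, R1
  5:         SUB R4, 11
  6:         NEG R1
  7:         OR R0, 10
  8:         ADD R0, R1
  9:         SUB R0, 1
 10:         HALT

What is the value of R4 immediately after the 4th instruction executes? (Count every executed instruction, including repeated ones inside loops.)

6

after MOV R1, 23: R1=23
after MOV R0, 16: R0=16
after MOV R4, 29: R4=29
after SUB R4, R1: R4=29-23=6
After step 4: R4 = 6.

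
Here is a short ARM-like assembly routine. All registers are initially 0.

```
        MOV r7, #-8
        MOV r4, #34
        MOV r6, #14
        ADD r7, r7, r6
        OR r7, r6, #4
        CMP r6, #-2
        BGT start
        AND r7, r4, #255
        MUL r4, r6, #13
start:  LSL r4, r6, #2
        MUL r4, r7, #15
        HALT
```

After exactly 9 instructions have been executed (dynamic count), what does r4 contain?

210

MOV r7, #-8 → r7=-8
MOV r4, #34 → r4=34
MOV r6, #14 → r6=14
ADD r7, r7, r6 → r7=(-8)+14=6
OR r7, r6, #4 → r7=14|4=14
CMP r6, #-2  (cmp 14,-2)
BGT start: taken
LSL r4, r6, #2 → r4=14<<2=56
MUL r4, r7, #15 → r4=14*15=210
After step 9: r4 = 210.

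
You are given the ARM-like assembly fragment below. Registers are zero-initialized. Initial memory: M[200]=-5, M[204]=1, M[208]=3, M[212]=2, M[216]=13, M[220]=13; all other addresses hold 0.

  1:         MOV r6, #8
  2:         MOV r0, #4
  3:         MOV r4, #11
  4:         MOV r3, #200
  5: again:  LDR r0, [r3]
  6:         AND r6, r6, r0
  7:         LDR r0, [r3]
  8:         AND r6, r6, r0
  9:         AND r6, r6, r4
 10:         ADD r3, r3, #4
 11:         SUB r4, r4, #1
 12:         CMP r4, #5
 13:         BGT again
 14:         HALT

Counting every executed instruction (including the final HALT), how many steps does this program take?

59

MOV r6, #8 → r6=8
MOV r0, #4 → r0=4
MOV r4, #11 → r4=11
MOV r3, #200 → r3=200
LDR r0, [r3] → r0=M[200]=-5
AND r6, r6, r0 → r6=8&(-5)=8
LDR r0, [r3] → r0=M[200]=-5
AND r6, r6, r0 → r6=8&(-5)=8
AND r6, r6, r4 → r6=8&11=8
ADD r3, r3, #4 → r3=200+4=204
SUB r4, r4, #1 → r4=11-1=10
CMP r4, #5  (cmp 10,5)
BGT again: taken
LDR r0, [r3] → r0=M[204]=1
AND r6, r6, r0 → r6=8&1=0
LDR r0, [r3] → r0=M[204]=1
AND r6, r6, r0 → r6=0&1=0
AND r6, r6, r4 → r6=0&10=0
ADD r3, r3, #4 → r3=204+4=208
SUB r4, r4, #1 → r4=10-1=9
CMP r4, #5  (cmp 9,5)
BGT again: taken
LDR r0, [r3] → r0=M[208]=3
AND r6, r6, r0 → r6=0&3=0
LDR r0, [r3] → r0=M[208]=3
AND r6, r6, r0 → r6=0&3=0
AND r6, r6, r4 → r6=0&9=0
ADD r3, r3, #4 → r3=208+4=212
SUB r4, r4, #1 → r4=9-1=8
CMP r4, #5  (cmp 8,5)
BGT again: taken
LDR r0, [r3] → r0=M[212]=2
AND r6, r6, r0 → r6=0&2=0
LDR r0, [r3] → r0=M[212]=2
AND r6, r6, r0 → r6=0&2=0
AND r6, r6, r4 → r6=0&8=0
ADD r3, r3, #4 → r3=212+4=216
SUB r4, r4, #1 → r4=8-1=7
CMP r4, #5  (cmp 7,5)
BGT again: taken
LDR r0, [r3] → r0=M[216]=13
AND r6, r6, r0 → r6=0&13=0
LDR r0, [r3] → r0=M[216]=13
AND r6, r6, r0 → r6=0&13=0
AND r6, r6, r4 → r6=0&7=0
ADD r3, r3, #4 → r3=216+4=220
SUB r4, r4, #1 → r4=7-1=6
CMP r4, #5  (cmp 6,5)
BGT again: taken
LDR r0, [r3] → r0=M[220]=13
AND r6, r6, r0 → r6=0&13=0
LDR r0, [r3] → r0=M[220]=13
AND r6, r6, r0 → r6=0&13=0
AND r6, r6, r4 → r6=0&6=0
ADD r3, r3, #4 → r3=220+4=224
SUB r4, r4, #1 → r4=6-1=5
CMP r4, #5  (cmp 5,5)
BGT again: not taken
halt.
Total executed instructions: 59.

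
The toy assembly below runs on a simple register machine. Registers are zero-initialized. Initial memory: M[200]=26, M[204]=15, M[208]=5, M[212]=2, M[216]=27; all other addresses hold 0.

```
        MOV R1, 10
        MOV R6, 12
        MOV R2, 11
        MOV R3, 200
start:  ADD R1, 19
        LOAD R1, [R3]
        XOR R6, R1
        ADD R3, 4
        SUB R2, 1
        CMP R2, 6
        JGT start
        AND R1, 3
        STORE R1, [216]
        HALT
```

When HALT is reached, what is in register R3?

220

after MOV R1, 10: R1=10
after MOV R6, 12: R6=12
after MOV R2, 11: R2=11
after MOV R3, 200: R3=200
after ADD R1, 19: R1=10+19=29
after LOAD R1, [R3]: R1=M[200]=26
after XOR R6, R1: R6=12^26=22
after ADD R3, 4: R3=200+4=204
after SUB R2, 1: R2=11-1=10
CMP R2, 6  (cmp 10,6)
JGT start: taken
after ADD R1, 19: R1=26+19=45
after LOAD R1, [R3]: R1=M[204]=15
after XOR R6, R1: R6=22^15=25
after ADD R3, 4: R3=204+4=208
after SUB R2, 1: R2=10-1=9
CMP R2, 6  (cmp 9,6)
JGT start: taken
after ADD R1, 19: R1=15+19=34
after LOAD R1, [R3]: R1=M[208]=5
after XOR R6, R1: R6=25^5=28
after ADD R3, 4: R3=208+4=212
after SUB R2, 1: R2=9-1=8
CMP R2, 6  (cmp 8,6)
JGT start: taken
after ADD R1, 19: R1=5+19=24
after LOAD R1, [R3]: R1=M[212]=2
after XOR R6, R1: R6=28^2=30
after ADD R3, 4: R3=212+4=216
after SUB R2, 1: R2=8-1=7
CMP R2, 6  (cmp 7,6)
JGT start: taken
after ADD R1, 19: R1=2+19=21
after LOAD R1, [R3]: R1=M[216]=27
after XOR R6, R1: R6=30^27=5
after ADD R3, 4: R3=216+4=220
after SUB R2, 1: R2=7-1=6
CMP R2, 6  (cmp 6,6)
JGT start: not taken
after AND R1, 3: R1=27&3=3
STORE R1, [216] → M[216]=3
halt.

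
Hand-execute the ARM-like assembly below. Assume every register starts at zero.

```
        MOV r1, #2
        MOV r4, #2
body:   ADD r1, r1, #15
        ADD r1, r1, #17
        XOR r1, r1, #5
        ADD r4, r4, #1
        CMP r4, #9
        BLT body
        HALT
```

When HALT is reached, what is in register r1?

231

after MOV r1, #2: r1=2
after MOV r4, #2: r4=2
after ADD r1, r1, #15: r1=2+15=17
after ADD r1, r1, #17: r1=17+17=34
after XOR r1, r1, #5: r1=34^5=39
after ADD r4, r4, #1: r4=2+1=3
CMP r4, #9  (cmp 3,9)
BLT body: taken
after ADD r1, r1, #15: r1=39+15=54
after ADD r1, r1, #17: r1=54+17=71
after XOR r1, r1, #5: r1=71^5=66
after ADD r4, r4, #1: r4=3+1=4
CMP r4, #9  (cmp 4,9)
BLT body: taken
after ADD r1, r1, #15: r1=66+15=81
after ADD r1, r1, #17: r1=81+17=98
after XOR r1, r1, #5: r1=98^5=103
after ADD r4, r4, #1: r4=4+1=5
CMP r4, #9  (cmp 5,9)
BLT body: taken
after ADD r1, r1, #15: r1=103+15=118
after ADD r1, r1, #17: r1=118+17=135
after XOR r1, r1, #5: r1=135^5=130
after ADD r4, r4, #1: r4=5+1=6
CMP r4, #9  (cmp 6,9)
BLT body: taken
after ADD r1, r1, #15: r1=130+15=145
after ADD r1, r1, #17: r1=145+17=162
after XOR r1, r1, #5: r1=162^5=167
after ADD r4, r4, #1: r4=6+1=7
CMP r4, #9  (cmp 7,9)
BLT body: taken
after ADD r1, r1, #15: r1=167+15=182
after ADD r1, r1, #17: r1=182+17=199
after XOR r1, r1, #5: r1=199^5=194
after ADD r4, r4, #1: r4=7+1=8
CMP r4, #9  (cmp 8,9)
BLT body: taken
after ADD r1, r1, #15: r1=194+15=209
after ADD r1, r1, #17: r1=209+17=226
after XOR r1, r1, #5: r1=226^5=231
after ADD r4, r4, #1: r4=8+1=9
CMP r4, #9  (cmp 9,9)
BLT body: not taken
halt.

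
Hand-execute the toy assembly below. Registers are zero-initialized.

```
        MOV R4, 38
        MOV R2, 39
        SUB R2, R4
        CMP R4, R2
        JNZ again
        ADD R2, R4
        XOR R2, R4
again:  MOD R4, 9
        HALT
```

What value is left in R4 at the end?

2

after MOV R4, 38: R4=38
after MOV R2, 39: R2=39
after SUB R2, R4: R2=39-38=1
CMP R4, R2  (cmp 38,1)
JNZ again: taken
after MOD R4, 9: R4=38%9=2
halt.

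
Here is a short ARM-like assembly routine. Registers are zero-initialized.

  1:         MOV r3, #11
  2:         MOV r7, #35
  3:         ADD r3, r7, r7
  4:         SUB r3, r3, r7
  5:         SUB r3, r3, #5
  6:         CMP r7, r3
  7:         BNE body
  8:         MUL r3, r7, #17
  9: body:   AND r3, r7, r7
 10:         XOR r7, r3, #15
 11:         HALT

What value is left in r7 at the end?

44

MOV r3, #11 → r3=11
MOV r7, #35 → r7=35
ADD r3, r7, r7 → r3=35+35=70
SUB r3, r3, r7 → r3=70-35=35
SUB r3, r3, #5 → r3=35-5=30
CMP r7, r3  (cmp 35,30)
BNE body: taken
AND r3, r7, r7 → r3=35&35=35
XOR r7, r3, #15 → r7=35^15=44
halt.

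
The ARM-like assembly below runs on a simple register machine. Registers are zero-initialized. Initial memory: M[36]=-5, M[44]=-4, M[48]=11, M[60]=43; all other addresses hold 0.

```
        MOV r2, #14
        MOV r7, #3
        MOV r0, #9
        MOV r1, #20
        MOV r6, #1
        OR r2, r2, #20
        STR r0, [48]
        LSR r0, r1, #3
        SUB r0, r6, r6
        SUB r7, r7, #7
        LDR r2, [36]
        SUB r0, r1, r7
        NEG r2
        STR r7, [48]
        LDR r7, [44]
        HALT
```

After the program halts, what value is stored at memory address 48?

-4

MOV r2, #14 → r2=14
MOV r7, #3 → r7=3
MOV r0, #9 → r0=9
MOV r1, #20 → r1=20
MOV r6, #1 → r6=1
OR r2, r2, #20 → r2=14|20=30
STR r0, [48] → M[48]=9
LSR r0, r1, #3 → r0=20>>3=2
SUB r0, r6, r6 → r0=1-1=0
SUB r7, r7, #7 → r7=3-7=-4
LDR r2, [36] → r2=M[36]=-5
SUB r0, r1, r7 → r0=20-(-4)=24
NEG r2 → r2=-(-5)=5
STR r7, [48] → M[48]=-4
LDR r7, [44] → r7=M[44]=-4
halt.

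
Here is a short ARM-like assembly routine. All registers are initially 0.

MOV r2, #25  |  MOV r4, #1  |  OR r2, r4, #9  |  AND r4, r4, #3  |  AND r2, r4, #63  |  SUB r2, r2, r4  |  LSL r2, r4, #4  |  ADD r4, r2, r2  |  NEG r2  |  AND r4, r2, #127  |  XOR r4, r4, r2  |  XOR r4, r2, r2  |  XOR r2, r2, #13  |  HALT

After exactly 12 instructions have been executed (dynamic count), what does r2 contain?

MOV r2, #25 → r2=25
MOV r4, #1 → r4=1
OR r2, r4, #9 → r2=1|9=9
AND r4, r4, #3 → r4=1&3=1
AND r2, r4, #63 → r2=1&63=1
SUB r2, r2, r4 → r2=1-1=0
LSL r2, r4, #4 → r2=1<<4=16
ADD r4, r2, r2 → r4=16+16=32
NEG r2 → r2=-(16)=-16
AND r4, r2, #127 → r4=(-16)&127=112
XOR r4, r4, r2 → r4=112^(-16)=-128
XOR r4, r2, r2 → r4=(-16)^(-16)=0
After step 12: r2 = -16.

-16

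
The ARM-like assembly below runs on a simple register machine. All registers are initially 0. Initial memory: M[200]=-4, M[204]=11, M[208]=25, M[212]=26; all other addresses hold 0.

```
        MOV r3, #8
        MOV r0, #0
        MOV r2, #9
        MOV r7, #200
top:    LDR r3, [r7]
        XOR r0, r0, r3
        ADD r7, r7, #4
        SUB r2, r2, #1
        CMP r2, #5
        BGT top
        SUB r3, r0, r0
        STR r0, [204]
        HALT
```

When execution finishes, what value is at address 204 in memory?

MOV r3, #8 → r3=8
MOV r0, #0 → r0=0
MOV r2, #9 → r2=9
MOV r7, #200 → r7=200
LDR r3, [r7] → r3=M[200]=-4
XOR r0, r0, r3 → r0=0^(-4)=-4
ADD r7, r7, #4 → r7=200+4=204
SUB r2, r2, #1 → r2=9-1=8
CMP r2, #5  (cmp 8,5)
BGT top: taken
LDR r3, [r7] → r3=M[204]=11
XOR r0, r0, r3 → r0=(-4)^11=-9
ADD r7, r7, #4 → r7=204+4=208
SUB r2, r2, #1 → r2=8-1=7
CMP r2, #5  (cmp 7,5)
BGT top: taken
LDR r3, [r7] → r3=M[208]=25
XOR r0, r0, r3 → r0=(-9)^25=-18
ADD r7, r7, #4 → r7=208+4=212
SUB r2, r2, #1 → r2=7-1=6
CMP r2, #5  (cmp 6,5)
BGT top: taken
LDR r3, [r7] → r3=M[212]=26
XOR r0, r0, r3 → r0=(-18)^26=-12
ADD r7, r7, #4 → r7=212+4=216
SUB r2, r2, #1 → r2=6-1=5
CMP r2, #5  (cmp 5,5)
BGT top: not taken
SUB r3, r0, r0 → r3=(-12)-(-12)=0
STR r0, [204] → M[204]=-12
halt.

-12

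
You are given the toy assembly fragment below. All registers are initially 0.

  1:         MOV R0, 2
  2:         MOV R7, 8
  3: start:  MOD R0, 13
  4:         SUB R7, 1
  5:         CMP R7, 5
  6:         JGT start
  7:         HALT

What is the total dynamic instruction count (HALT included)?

R0=2
R7=8
R0=2%13=2
R7=8-1=7
CMP R7, 5  (cmp 7,5)
JGT start: taken
R0=2%13=2
R7=7-1=6
CMP R7, 5  (cmp 6,5)
JGT start: taken
R0=2%13=2
R7=6-1=5
CMP R7, 5  (cmp 5,5)
JGT start: not taken
halt.
Total executed instructions: 15.

15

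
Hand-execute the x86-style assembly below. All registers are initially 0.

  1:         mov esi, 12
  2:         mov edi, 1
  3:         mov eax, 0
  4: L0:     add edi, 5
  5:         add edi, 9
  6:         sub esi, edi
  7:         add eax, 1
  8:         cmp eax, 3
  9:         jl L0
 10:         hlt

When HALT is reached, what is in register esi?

-75

esi=12
edi=1
eax=0
edi=1+5=6
edi=6+9=15
esi=12-15=-3
eax=0+1=1
cmp eax, 3  (cmp 1,3)
jl L0: taken
edi=15+5=20
edi=20+9=29
esi=(-3)-29=-32
eax=1+1=2
cmp eax, 3  (cmp 2,3)
jl L0: taken
edi=29+5=34
edi=34+9=43
esi=(-32)-43=-75
eax=2+1=3
cmp eax, 3  (cmp 3,3)
jl L0: not taken
halt.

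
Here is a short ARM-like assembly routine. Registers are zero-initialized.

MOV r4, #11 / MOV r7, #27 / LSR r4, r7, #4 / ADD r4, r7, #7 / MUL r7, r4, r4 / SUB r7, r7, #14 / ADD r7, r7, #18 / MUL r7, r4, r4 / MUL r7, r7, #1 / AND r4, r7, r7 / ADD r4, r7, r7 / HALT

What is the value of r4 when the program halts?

2312

after MOV r4, #11: r4=11
after MOV r7, #27: r7=27
after LSR r4, r7, #4: r4=27>>4=1
after ADD r4, r7, #7: r4=27+7=34
after MUL r7, r4, r4: r7=34*34=1156
after SUB r7, r7, #14: r7=1156-14=1142
after ADD r7, r7, #18: r7=1142+18=1160
after MUL r7, r4, r4: r7=34*34=1156
after MUL r7, r7, #1: r7=1156*1=1156
after AND r4, r7, r7: r4=1156&1156=1156
after ADD r4, r7, r7: r4=1156+1156=2312
halt.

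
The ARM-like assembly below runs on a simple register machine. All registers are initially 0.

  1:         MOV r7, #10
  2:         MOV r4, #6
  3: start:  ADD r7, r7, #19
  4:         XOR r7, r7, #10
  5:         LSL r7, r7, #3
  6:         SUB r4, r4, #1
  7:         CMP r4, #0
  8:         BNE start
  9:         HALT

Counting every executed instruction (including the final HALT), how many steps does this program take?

39

MOV r7, #10 → r7=10
MOV r4, #6 → r4=6
ADD r7, r7, #19 → r7=10+19=29
XOR r7, r7, #10 → r7=29^10=23
LSL r7, r7, #3 → r7=23<<3=184
SUB r4, r4, #1 → r4=6-1=5
CMP r4, #0  (cmp 5,0)
BNE start: taken
ADD r7, r7, #19 → r7=184+19=203
XOR r7, r7, #10 → r7=203^10=193
LSL r7, r7, #3 → r7=193<<3=1544
SUB r4, r4, #1 → r4=5-1=4
CMP r4, #0  (cmp 4,0)
BNE start: taken
ADD r7, r7, #19 → r7=1544+19=1563
XOR r7, r7, #10 → r7=1563^10=1553
LSL r7, r7, #3 → r7=1553<<3=12424
SUB r4, r4, #1 → r4=4-1=3
CMP r4, #0  (cmp 3,0)
BNE start: taken
ADD r7, r7, #19 → r7=12424+19=12443
XOR r7, r7, #10 → r7=12443^10=12433
LSL r7, r7, #3 → r7=12433<<3=99464
SUB r4, r4, #1 → r4=3-1=2
CMP r4, #0  (cmp 2,0)
BNE start: taken
ADD r7, r7, #19 → r7=99464+19=99483
XOR r7, r7, #10 → r7=99483^10=99473
LSL r7, r7, #3 → r7=99473<<3=795784
SUB r4, r4, #1 → r4=2-1=1
CMP r4, #0  (cmp 1,0)
BNE start: taken
ADD r7, r7, #19 → r7=795784+19=795803
XOR r7, r7, #10 → r7=795803^10=795793
LSL r7, r7, #3 → r7=795793<<3=6366344
SUB r4, r4, #1 → r4=1-1=0
CMP r4, #0  (cmp 0,0)
BNE start: not taken
halt.
Total executed instructions: 39.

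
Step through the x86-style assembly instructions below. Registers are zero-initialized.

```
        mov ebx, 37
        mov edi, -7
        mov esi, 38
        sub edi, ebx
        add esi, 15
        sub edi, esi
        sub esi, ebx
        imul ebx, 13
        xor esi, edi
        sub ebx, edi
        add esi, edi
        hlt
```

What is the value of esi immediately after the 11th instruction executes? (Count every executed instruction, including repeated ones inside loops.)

-210

mov ebx, 37 → ebx=37
mov edi, -7 → edi=-7
mov esi, 38 → esi=38
sub edi, ebx → edi=(-7)-37=-44
add esi, 15 → esi=38+15=53
sub edi, esi → edi=(-44)-53=-97
sub esi, ebx → esi=53-37=16
imul ebx, 13 → ebx=37*13=481
xor esi, edi → esi=16^(-97)=-113
sub ebx, edi → ebx=481-(-97)=578
add esi, edi → esi=(-113)+(-97)=-210
After step 11: esi = -210.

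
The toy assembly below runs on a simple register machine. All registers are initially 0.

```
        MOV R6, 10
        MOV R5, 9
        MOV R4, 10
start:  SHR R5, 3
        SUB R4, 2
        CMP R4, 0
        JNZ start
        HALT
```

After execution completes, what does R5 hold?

0

after MOV R6, 10: R6=10
after MOV R5, 9: R5=9
after MOV R4, 10: R4=10
after SHR R5, 3: R5=9>>3=1
after SUB R4, 2: R4=10-2=8
CMP R4, 0  (cmp 8,0)
JNZ start: taken
after SHR R5, 3: R5=1>>3=0
after SUB R4, 2: R4=8-2=6
CMP R4, 0  (cmp 6,0)
JNZ start: taken
after SHR R5, 3: R5=0>>3=0
after SUB R4, 2: R4=6-2=4
CMP R4, 0  (cmp 4,0)
JNZ start: taken
after SHR R5, 3: R5=0>>3=0
after SUB R4, 2: R4=4-2=2
CMP R4, 0  (cmp 2,0)
JNZ start: taken
after SHR R5, 3: R5=0>>3=0
after SUB R4, 2: R4=2-2=0
CMP R4, 0  (cmp 0,0)
JNZ start: not taken
halt.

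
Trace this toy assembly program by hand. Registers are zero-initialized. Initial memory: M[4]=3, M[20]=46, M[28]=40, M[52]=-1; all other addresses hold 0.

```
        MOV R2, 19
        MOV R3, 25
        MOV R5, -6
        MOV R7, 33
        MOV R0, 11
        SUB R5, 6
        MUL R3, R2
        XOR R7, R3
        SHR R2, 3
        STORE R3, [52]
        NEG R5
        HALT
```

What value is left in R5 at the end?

R2=19
R3=25
R5=-6
R7=33
R0=11
R5=(-6)-6=-12
R3=25*19=475
R7=33^475=506
R2=19>>3=2
STORE R3, [52] → M[52]=475
R5=-(-12)=12
halt.

12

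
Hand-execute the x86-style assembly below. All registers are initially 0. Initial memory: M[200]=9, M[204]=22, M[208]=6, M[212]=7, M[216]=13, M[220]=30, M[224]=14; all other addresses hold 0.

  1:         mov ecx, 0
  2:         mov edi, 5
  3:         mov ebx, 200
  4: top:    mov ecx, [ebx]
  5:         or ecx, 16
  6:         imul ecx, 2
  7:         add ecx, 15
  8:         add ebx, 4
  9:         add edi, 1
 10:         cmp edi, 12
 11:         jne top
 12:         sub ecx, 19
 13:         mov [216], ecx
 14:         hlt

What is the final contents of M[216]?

ecx=0
edi=5
ebx=200
ecx=M[200]=9
ecx=9|16=25
ecx=25*2=50
ecx=50+15=65
ebx=200+4=204
edi=5+1=6
cmp edi, 12  (cmp 6,12)
jne top: taken
ecx=M[204]=22
ecx=22|16=22
ecx=22*2=44
ecx=44+15=59
ebx=204+4=208
edi=6+1=7
cmp edi, 12  (cmp 7,12)
jne top: taken
ecx=M[208]=6
ecx=6|16=22
ecx=22*2=44
ecx=44+15=59
ebx=208+4=212
edi=7+1=8
cmp edi, 12  (cmp 8,12)
jne top: taken
ecx=M[212]=7
ecx=7|16=23
ecx=23*2=46
ecx=46+15=61
ebx=212+4=216
edi=8+1=9
cmp edi, 12  (cmp 9,12)
jne top: taken
ecx=M[216]=13
ecx=13|16=29
ecx=29*2=58
ecx=58+15=73
ebx=216+4=220
edi=9+1=10
cmp edi, 12  (cmp 10,12)
jne top: taken
ecx=M[220]=30
ecx=30|16=30
ecx=30*2=60
ecx=60+15=75
ebx=220+4=224
edi=10+1=11
cmp edi, 12  (cmp 11,12)
jne top: taken
ecx=M[224]=14
ecx=14|16=30
ecx=30*2=60
ecx=60+15=75
ebx=224+4=228
edi=11+1=12
cmp edi, 12  (cmp 12,12)
jne top: not taken
ecx=75-19=56
mov [216], ecx → M[216]=56
halt.

56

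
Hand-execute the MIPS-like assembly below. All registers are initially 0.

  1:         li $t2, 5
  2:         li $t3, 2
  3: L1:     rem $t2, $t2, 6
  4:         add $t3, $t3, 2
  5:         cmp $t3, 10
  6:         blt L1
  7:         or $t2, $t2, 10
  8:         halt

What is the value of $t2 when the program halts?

after li $t2, 5: $t2=5
after li $t3, 2: $t3=2
after rem $t2, $t2, 6: $t2=5%6=5
after add $t3, $t3, 2: $t3=2+2=4
cmp $t3, 10  (cmp 4,10)
blt L1: taken
after rem $t2, $t2, 6: $t2=5%6=5
after add $t3, $t3, 2: $t3=4+2=6
cmp $t3, 10  (cmp 6,10)
blt L1: taken
after rem $t2, $t2, 6: $t2=5%6=5
after add $t3, $t3, 2: $t3=6+2=8
cmp $t3, 10  (cmp 8,10)
blt L1: taken
after rem $t2, $t2, 6: $t2=5%6=5
after add $t3, $t3, 2: $t3=8+2=10
cmp $t3, 10  (cmp 10,10)
blt L1: not taken
after or $t2, $t2, 10: $t2=5|10=15
halt.

15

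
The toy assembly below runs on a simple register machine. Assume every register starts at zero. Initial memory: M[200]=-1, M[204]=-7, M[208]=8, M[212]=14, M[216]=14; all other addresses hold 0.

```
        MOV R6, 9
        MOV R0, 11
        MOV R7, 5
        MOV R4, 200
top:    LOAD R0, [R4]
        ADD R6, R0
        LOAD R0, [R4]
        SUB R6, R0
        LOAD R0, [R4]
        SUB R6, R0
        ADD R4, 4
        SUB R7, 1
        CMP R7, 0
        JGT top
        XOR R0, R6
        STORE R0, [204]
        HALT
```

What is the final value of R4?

MOV R6, 9 → R6=9
MOV R0, 11 → R0=11
MOV R7, 5 → R7=5
MOV R4, 200 → R4=200
LOAD R0, [R4] → R0=M[200]=-1
ADD R6, R0 → R6=9+(-1)=8
LOAD R0, [R4] → R0=M[200]=-1
SUB R6, R0 → R6=8-(-1)=9
LOAD R0, [R4] → R0=M[200]=-1
SUB R6, R0 → R6=9-(-1)=10
ADD R4, 4 → R4=200+4=204
SUB R7, 1 → R7=5-1=4
CMP R7, 0  (cmp 4,0)
JGT top: taken
LOAD R0, [R4] → R0=M[204]=-7
ADD R6, R0 → R6=10+(-7)=3
LOAD R0, [R4] → R0=M[204]=-7
SUB R6, R0 → R6=3-(-7)=10
LOAD R0, [R4] → R0=M[204]=-7
SUB R6, R0 → R6=10-(-7)=17
ADD R4, 4 → R4=204+4=208
SUB R7, 1 → R7=4-1=3
CMP R7, 0  (cmp 3,0)
JGT top: taken
LOAD R0, [R4] → R0=M[208]=8
ADD R6, R0 → R6=17+8=25
LOAD R0, [R4] → R0=M[208]=8
SUB R6, R0 → R6=25-8=17
LOAD R0, [R4] → R0=M[208]=8
SUB R6, R0 → R6=17-8=9
ADD R4, 4 → R4=208+4=212
SUB R7, 1 → R7=3-1=2
CMP R7, 0  (cmp 2,0)
JGT top: taken
LOAD R0, [R4] → R0=M[212]=14
ADD R6, R0 → R6=9+14=23
LOAD R0, [R4] → R0=M[212]=14
SUB R6, R0 → R6=23-14=9
LOAD R0, [R4] → R0=M[212]=14
SUB R6, R0 → R6=9-14=-5
ADD R4, 4 → R4=212+4=216
SUB R7, 1 → R7=2-1=1
CMP R7, 0  (cmp 1,0)
JGT top: taken
LOAD R0, [R4] → R0=M[216]=14
ADD R6, R0 → R6=(-5)+14=9
LOAD R0, [R4] → R0=M[216]=14
SUB R6, R0 → R6=9-14=-5
LOAD R0, [R4] → R0=M[216]=14
SUB R6, R0 → R6=(-5)-14=-19
ADD R4, 4 → R4=216+4=220
SUB R7, 1 → R7=1-1=0
CMP R7, 0  (cmp 0,0)
JGT top: not taken
XOR R0, R6 → R0=14^(-19)=-29
STORE R0, [204] → M[204]=-29
halt.

220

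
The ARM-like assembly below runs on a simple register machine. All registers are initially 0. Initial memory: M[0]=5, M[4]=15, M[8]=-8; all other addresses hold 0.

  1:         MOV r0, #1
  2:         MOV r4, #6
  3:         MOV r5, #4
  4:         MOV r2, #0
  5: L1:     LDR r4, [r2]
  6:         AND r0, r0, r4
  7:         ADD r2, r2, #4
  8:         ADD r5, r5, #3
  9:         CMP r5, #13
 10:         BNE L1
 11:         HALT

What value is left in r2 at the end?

12

MOV r0, #1 → r0=1
MOV r4, #6 → r4=6
MOV r5, #4 → r5=4
MOV r2, #0 → r2=0
LDR r4, [r2] → r4=M[0]=5
AND r0, r0, r4 → r0=1&5=1
ADD r2, r2, #4 → r2=0+4=4
ADD r5, r5, #3 → r5=4+3=7
CMP r5, #13  (cmp 7,13)
BNE L1: taken
LDR r4, [r2] → r4=M[4]=15
AND r0, r0, r4 → r0=1&15=1
ADD r2, r2, #4 → r2=4+4=8
ADD r5, r5, #3 → r5=7+3=10
CMP r5, #13  (cmp 10,13)
BNE L1: taken
LDR r4, [r2] → r4=M[8]=-8
AND r0, r0, r4 → r0=1&(-8)=0
ADD r2, r2, #4 → r2=8+4=12
ADD r5, r5, #3 → r5=10+3=13
CMP r5, #13  (cmp 13,13)
BNE L1: not taken
halt.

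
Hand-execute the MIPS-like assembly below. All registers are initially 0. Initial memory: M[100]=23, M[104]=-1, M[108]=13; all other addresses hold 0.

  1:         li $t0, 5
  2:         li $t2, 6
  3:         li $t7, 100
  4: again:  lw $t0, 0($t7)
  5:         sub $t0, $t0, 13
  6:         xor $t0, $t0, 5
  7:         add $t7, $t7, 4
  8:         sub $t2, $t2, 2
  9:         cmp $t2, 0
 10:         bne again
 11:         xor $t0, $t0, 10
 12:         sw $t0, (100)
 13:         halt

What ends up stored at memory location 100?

li $t0, 5 → $t0=5
li $t2, 6 → $t2=6
li $t7, 100 → $t7=100
lw $t0, 0($t7) → $t0=M[100]=23
sub $t0, $t0, 13 → $t0=23-13=10
xor $t0, $t0, 5 → $t0=10^5=15
add $t7, $t7, 4 → $t7=100+4=104
sub $t2, $t2, 2 → $t2=6-2=4
cmp $t2, 0  (cmp 4,0)
bne again: taken
lw $t0, 0($t7) → $t0=M[104]=-1
sub $t0, $t0, 13 → $t0=(-1)-13=-14
xor $t0, $t0, 5 → $t0=(-14)^5=-9
add $t7, $t7, 4 → $t7=104+4=108
sub $t2, $t2, 2 → $t2=4-2=2
cmp $t2, 0  (cmp 2,0)
bne again: taken
lw $t0, 0($t7) → $t0=M[108]=13
sub $t0, $t0, 13 → $t0=13-13=0
xor $t0, $t0, 5 → $t0=0^5=5
add $t7, $t7, 4 → $t7=108+4=112
sub $t2, $t2, 2 → $t2=2-2=0
cmp $t2, 0  (cmp 0,0)
bne again: not taken
xor $t0, $t0, 10 → $t0=5^10=15
sw $t0, (100) → M[100]=15
halt.

15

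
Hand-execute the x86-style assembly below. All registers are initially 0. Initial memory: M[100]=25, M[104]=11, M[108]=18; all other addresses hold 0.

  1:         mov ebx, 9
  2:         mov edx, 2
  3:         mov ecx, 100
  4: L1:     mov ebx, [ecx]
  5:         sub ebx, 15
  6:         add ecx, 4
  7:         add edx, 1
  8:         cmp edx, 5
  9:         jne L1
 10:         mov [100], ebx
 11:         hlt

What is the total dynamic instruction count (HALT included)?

23

mov ebx, 9 → ebx=9
mov edx, 2 → edx=2
mov ecx, 100 → ecx=100
mov ebx, [ecx] → ebx=M[100]=25
sub ebx, 15 → ebx=25-15=10
add ecx, 4 → ecx=100+4=104
add edx, 1 → edx=2+1=3
cmp edx, 5  (cmp 3,5)
jne L1: taken
mov ebx, [ecx] → ebx=M[104]=11
sub ebx, 15 → ebx=11-15=-4
add ecx, 4 → ecx=104+4=108
add edx, 1 → edx=3+1=4
cmp edx, 5  (cmp 4,5)
jne L1: taken
mov ebx, [ecx] → ebx=M[108]=18
sub ebx, 15 → ebx=18-15=3
add ecx, 4 → ecx=108+4=112
add edx, 1 → edx=4+1=5
cmp edx, 5  (cmp 5,5)
jne L1: not taken
mov [100], ebx → M[100]=3
halt.
Total executed instructions: 23.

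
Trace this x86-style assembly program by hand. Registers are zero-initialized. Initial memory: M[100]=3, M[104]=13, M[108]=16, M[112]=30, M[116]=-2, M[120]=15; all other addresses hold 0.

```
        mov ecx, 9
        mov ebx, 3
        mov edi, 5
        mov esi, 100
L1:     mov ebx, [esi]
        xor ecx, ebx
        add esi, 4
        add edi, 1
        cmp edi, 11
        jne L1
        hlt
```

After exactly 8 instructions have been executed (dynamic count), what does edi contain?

6

after mov ecx, 9: ecx=9
after mov ebx, 3: ebx=3
after mov edi, 5: edi=5
after mov esi, 100: esi=100
after mov ebx, [esi]: ebx=M[100]=3
after xor ecx, ebx: ecx=9^3=10
after add esi, 4: esi=100+4=104
after add edi, 1: edi=5+1=6
After step 8: edi = 6.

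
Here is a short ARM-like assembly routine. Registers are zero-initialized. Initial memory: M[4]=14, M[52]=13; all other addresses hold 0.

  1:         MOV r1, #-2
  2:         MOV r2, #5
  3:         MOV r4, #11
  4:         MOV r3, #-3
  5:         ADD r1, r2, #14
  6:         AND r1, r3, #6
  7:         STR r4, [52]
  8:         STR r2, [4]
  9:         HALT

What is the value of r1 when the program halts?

4

MOV r1, #-2 → r1=-2
MOV r2, #5 → r2=5
MOV r4, #11 → r4=11
MOV r3, #-3 → r3=-3
ADD r1, r2, #14 → r1=5+14=19
AND r1, r3, #6 → r1=(-3)&6=4
STR r4, [52] → M[52]=11
STR r2, [4] → M[4]=5
halt.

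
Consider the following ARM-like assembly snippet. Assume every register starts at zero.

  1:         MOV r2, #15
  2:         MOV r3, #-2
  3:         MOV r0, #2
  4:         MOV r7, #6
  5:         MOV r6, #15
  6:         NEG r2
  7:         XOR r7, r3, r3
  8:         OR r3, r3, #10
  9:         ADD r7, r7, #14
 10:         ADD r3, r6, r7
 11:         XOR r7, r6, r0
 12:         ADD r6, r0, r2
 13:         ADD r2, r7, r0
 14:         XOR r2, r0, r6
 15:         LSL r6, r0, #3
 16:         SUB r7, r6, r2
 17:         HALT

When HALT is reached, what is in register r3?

29

after MOV r2, #15: r2=15
after MOV r3, #-2: r3=-2
after MOV r0, #2: r0=2
after MOV r7, #6: r7=6
after MOV r6, #15: r6=15
after NEG r2: r2=-(15)=-15
after XOR r7, r3, r3: r7=(-2)^(-2)=0
after OR r3, r3, #10: r3=(-2)|10=-2
after ADD r7, r7, #14: r7=0+14=14
after ADD r3, r6, r7: r3=15+14=29
after XOR r7, r6, r0: r7=15^2=13
after ADD r6, r0, r2: r6=2+(-15)=-13
after ADD r2, r7, r0: r2=13+2=15
after XOR r2, r0, r6: r2=2^(-13)=-15
after LSL r6, r0, #3: r6=2<<3=16
after SUB r7, r6, r2: r7=16-(-15)=31
halt.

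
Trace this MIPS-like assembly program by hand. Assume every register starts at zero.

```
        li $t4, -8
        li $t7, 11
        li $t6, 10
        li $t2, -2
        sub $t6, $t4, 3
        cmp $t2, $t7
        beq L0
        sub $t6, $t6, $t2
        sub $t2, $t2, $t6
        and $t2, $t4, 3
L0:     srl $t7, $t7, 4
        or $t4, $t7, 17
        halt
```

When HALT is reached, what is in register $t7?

0

li $t4, -8 → $t4=-8
li $t7, 11 → $t7=11
li $t6, 10 → $t6=10
li $t2, -2 → $t2=-2
sub $t6, $t4, 3 → $t6=(-8)-3=-11
cmp $t2, $t7  (cmp -2,11)
beq L0: not taken
sub $t6, $t6, $t2 → $t6=(-11)-(-2)=-9
sub $t2, $t2, $t6 → $t2=(-2)-(-9)=7
and $t2, $t4, 3 → $t2=(-8)&3=0
srl $t7, $t7, 4 → $t7=11>>4=0
or $t4, $t7, 17 → $t4=0|17=17
halt.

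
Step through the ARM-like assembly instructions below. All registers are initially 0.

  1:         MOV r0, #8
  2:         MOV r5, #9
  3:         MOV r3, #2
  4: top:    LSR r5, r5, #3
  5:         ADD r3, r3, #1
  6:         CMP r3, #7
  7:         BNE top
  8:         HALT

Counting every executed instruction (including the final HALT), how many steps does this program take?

24

MOV r0, #8 → r0=8
MOV r5, #9 → r5=9
MOV r3, #2 → r3=2
LSR r5, r5, #3 → r5=9>>3=1
ADD r3, r3, #1 → r3=2+1=3
CMP r3, #7  (cmp 3,7)
BNE top: taken
LSR r5, r5, #3 → r5=1>>3=0
ADD r3, r3, #1 → r3=3+1=4
CMP r3, #7  (cmp 4,7)
BNE top: taken
LSR r5, r5, #3 → r5=0>>3=0
ADD r3, r3, #1 → r3=4+1=5
CMP r3, #7  (cmp 5,7)
BNE top: taken
LSR r5, r5, #3 → r5=0>>3=0
ADD r3, r3, #1 → r3=5+1=6
CMP r3, #7  (cmp 6,7)
BNE top: taken
LSR r5, r5, #3 → r5=0>>3=0
ADD r3, r3, #1 → r3=6+1=7
CMP r3, #7  (cmp 7,7)
BNE top: not taken
halt.
Total executed instructions: 24.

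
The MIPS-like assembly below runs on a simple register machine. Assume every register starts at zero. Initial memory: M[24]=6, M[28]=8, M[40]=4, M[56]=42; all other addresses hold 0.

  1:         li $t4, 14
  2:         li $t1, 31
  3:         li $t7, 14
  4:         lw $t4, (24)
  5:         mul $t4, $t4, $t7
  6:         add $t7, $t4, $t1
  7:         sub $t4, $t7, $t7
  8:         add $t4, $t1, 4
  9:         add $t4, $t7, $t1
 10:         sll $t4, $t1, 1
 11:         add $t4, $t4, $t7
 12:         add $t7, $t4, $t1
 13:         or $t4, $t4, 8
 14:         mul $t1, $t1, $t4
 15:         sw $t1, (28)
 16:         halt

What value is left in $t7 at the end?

208

$t4=14
$t1=31
$t7=14
$t4=M[24]=6
$t4=6*14=84
$t7=84+31=115
$t4=115-115=0
$t4=31+4=35
$t4=115+31=146
$t4=31<<1=62
$t4=62+115=177
$t7=177+31=208
$t4=177|8=185
$t1=31*185=5735
sw $t1, (28) → M[28]=5735
halt.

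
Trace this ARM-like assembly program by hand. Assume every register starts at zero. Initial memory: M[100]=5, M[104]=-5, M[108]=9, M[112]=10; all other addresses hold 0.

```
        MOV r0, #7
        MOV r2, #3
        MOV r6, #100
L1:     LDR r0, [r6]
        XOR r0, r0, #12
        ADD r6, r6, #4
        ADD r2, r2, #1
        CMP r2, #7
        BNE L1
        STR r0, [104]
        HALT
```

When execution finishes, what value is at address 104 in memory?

MOV r0, #7 → r0=7
MOV r2, #3 → r2=3
MOV r6, #100 → r6=100
LDR r0, [r6] → r0=M[100]=5
XOR r0, r0, #12 → r0=5^12=9
ADD r6, r6, #4 → r6=100+4=104
ADD r2, r2, #1 → r2=3+1=4
CMP r2, #7  (cmp 4,7)
BNE L1: taken
LDR r0, [r6] → r0=M[104]=-5
XOR r0, r0, #12 → r0=(-5)^12=-9
ADD r6, r6, #4 → r6=104+4=108
ADD r2, r2, #1 → r2=4+1=5
CMP r2, #7  (cmp 5,7)
BNE L1: taken
LDR r0, [r6] → r0=M[108]=9
XOR r0, r0, #12 → r0=9^12=5
ADD r6, r6, #4 → r6=108+4=112
ADD r2, r2, #1 → r2=5+1=6
CMP r2, #7  (cmp 6,7)
BNE L1: taken
LDR r0, [r6] → r0=M[112]=10
XOR r0, r0, #12 → r0=10^12=6
ADD r6, r6, #4 → r6=112+4=116
ADD r2, r2, #1 → r2=6+1=7
CMP r2, #7  (cmp 7,7)
BNE L1: not taken
STR r0, [104] → M[104]=6
halt.

6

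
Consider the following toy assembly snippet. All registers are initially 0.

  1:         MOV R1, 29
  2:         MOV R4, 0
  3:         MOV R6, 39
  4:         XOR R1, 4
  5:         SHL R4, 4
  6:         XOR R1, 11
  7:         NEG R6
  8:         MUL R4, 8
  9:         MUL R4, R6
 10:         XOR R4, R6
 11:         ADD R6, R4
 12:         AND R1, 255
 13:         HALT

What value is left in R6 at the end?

-78

R1=29
R4=0
R6=39
R1=29^4=25
R4=0<<4=0
R1=25^11=18
R6=-(39)=-39
R4=0*8=0
R4=0*(-39)=0
R4=0^(-39)=-39
R6=(-39)+(-39)=-78
R1=18&255=18
halt.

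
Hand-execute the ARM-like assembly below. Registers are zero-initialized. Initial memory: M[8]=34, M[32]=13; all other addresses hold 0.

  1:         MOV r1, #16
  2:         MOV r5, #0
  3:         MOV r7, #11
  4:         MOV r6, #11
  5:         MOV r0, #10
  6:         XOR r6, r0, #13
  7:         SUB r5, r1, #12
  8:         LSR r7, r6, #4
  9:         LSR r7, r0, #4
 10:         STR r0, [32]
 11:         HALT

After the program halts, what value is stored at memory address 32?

r1=16
r5=0
r7=11
r6=11
r0=10
r6=10^13=7
r5=16-12=4
r7=7>>4=0
r7=10>>4=0
STR r0, [32] → M[32]=10
halt.

10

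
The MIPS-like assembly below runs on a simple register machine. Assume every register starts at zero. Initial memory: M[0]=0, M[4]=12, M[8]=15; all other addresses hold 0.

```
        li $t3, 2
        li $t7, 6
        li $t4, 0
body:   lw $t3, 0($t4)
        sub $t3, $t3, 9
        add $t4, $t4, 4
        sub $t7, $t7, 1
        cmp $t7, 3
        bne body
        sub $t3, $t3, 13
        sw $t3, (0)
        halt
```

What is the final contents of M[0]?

li $t3, 2 → $t3=2
li $t7, 6 → $t7=6
li $t4, 0 → $t4=0
lw $t3, 0($t4) → $t3=M[0]=0
sub $t3, $t3, 9 → $t3=0-9=-9
add $t4, $t4, 4 → $t4=0+4=4
sub $t7, $t7, 1 → $t7=6-1=5
cmp $t7, 3  (cmp 5,3)
bne body: taken
lw $t3, 0($t4) → $t3=M[4]=12
sub $t3, $t3, 9 → $t3=12-9=3
add $t4, $t4, 4 → $t4=4+4=8
sub $t7, $t7, 1 → $t7=5-1=4
cmp $t7, 3  (cmp 4,3)
bne body: taken
lw $t3, 0($t4) → $t3=M[8]=15
sub $t3, $t3, 9 → $t3=15-9=6
add $t4, $t4, 4 → $t4=8+4=12
sub $t7, $t7, 1 → $t7=4-1=3
cmp $t7, 3  (cmp 3,3)
bne body: not taken
sub $t3, $t3, 13 → $t3=6-13=-7
sw $t3, (0) → M[0]=-7
halt.

-7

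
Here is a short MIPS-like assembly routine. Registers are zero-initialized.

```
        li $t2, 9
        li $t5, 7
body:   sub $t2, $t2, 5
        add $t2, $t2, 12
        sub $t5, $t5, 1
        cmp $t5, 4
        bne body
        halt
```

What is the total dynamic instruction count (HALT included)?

18

li $t2, 9 → $t2=9
li $t5, 7 → $t5=7
sub $t2, $t2, 5 → $t2=9-5=4
add $t2, $t2, 12 → $t2=4+12=16
sub $t5, $t5, 1 → $t5=7-1=6
cmp $t5, 4  (cmp 6,4)
bne body: taken
sub $t2, $t2, 5 → $t2=16-5=11
add $t2, $t2, 12 → $t2=11+12=23
sub $t5, $t5, 1 → $t5=6-1=5
cmp $t5, 4  (cmp 5,4)
bne body: taken
sub $t2, $t2, 5 → $t2=23-5=18
add $t2, $t2, 12 → $t2=18+12=30
sub $t5, $t5, 1 → $t5=5-1=4
cmp $t5, 4  (cmp 4,4)
bne body: not taken
halt.
Total executed instructions: 18.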